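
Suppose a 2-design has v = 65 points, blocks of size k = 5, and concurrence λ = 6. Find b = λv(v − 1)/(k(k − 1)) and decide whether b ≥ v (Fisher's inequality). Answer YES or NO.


b = λv(v − 1)/(k(k − 1)) = 6·65·64/(5·4) = 24960/20 = 1248.
Compare with v = 65: b ≥ v, so Fisher's inequality holds.

YES


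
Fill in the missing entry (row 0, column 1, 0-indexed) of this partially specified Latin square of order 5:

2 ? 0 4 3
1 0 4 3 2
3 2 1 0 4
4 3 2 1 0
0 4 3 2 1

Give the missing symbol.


Row 0 contains symbols [0, 2, 3, 4] — missing [1].
Column 1 contains symbols [0, 2, 3, 4] — missing [1].
The missing symbol must appear in both missing sets; intersection = [1].
Therefore the hidden value is 1.

Missing value = 1.


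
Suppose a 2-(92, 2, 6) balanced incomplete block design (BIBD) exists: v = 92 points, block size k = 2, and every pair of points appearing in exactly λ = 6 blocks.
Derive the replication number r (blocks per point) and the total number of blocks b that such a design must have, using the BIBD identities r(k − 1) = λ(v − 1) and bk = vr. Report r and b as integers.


Any 2-(v, k, λ) BIBD satisfies two necessary conditions:
  (i)  Each point sits in r blocks, and counting incidences through any fixed point gives r(k − 1) = λ(v − 1), so r = λ(v − 1)/(k − 1).
  (ii) Total incidences bk = vr, so b = vr/k.
Step 1: r = λ(v − 1)/(k − 1) = 6·(92 − 1)/(2 − 1) = 6·91/1 = 546/1 = 546.
Step 2: b = vr/k = 92·546/2 = 50232/2 = 25116.
Check integrality: r = 546 ∈ Z ✓, b = 25116 ∈ Z ✓.
(These identities are necessary conditions: they determine r and b for any design with these parameters, but do not by themselves prove that one exists.)

r = 546, b = 25116.


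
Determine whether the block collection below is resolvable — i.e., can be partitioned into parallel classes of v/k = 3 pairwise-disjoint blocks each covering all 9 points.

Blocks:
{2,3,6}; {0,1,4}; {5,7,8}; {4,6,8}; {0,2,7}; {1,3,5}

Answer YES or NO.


v = 9, block size k = 3, number of blocks = 6.
For resolvability, blocks must partition into parallel classes of size v/k = 3.
Total blocks must therefore be a multiple of 3: 6 = 3·2 + 0 ⇒ divisible ✓.
Greedy packing gives 2 candidate class(es). Each should be a full parallel class (size 3, covers all 9 points).
  Class 1 (3 blocks): {2,3,6}; {0,1,4}; {5,7,8}. Points covered: [0, 1, 2, 3, 4, 5, 6, 7, 8].
  Class 2 (3 blocks): {4,6,8}; {0,2,7}; {1,3,5}. Points covered: [0, 1, 2, 3, 4, 5, 6, 7, 8].
All classes full (size 3)? YES. All classes cover every point? YES.
Resolvable? YES.

YES


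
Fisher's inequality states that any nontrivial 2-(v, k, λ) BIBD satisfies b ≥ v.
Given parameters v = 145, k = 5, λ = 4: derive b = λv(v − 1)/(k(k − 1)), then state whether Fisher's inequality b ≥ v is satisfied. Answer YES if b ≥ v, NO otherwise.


r = λ(v − 1)/(k − 1) = 4·144/4 = 144.
b = vr/k = 145·144/5 = 4176.
Fisher's inequality: b ≥ v ⇔ 4176 ≥ 145? YES.

YES


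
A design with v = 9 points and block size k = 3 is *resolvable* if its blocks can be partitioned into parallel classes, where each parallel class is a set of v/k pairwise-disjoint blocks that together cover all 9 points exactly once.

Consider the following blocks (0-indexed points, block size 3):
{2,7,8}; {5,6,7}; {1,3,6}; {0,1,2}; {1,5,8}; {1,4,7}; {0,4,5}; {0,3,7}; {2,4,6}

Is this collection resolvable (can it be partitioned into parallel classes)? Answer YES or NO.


v = 9, block size k = 3, number of blocks = 9.
For resolvability, blocks must partition into parallel classes of size v/k = 3.
Total blocks must therefore be a multiple of 3: 9 = 3·3 + 0 ⇒ divisible ✓.
Consider block {5,6,7}. The only other block(s) in the collection disjoint from it are {0,1,2} — just 1 block(s). Any parallel class containing {5,6,7} would need 2 other blocks each disjoint from it, so no parallel class of size 3 can contain {5,6,7}.
Since every block must belong to some parallel class in a resolution, the collection cannot be partitioned into parallel classes.
Resolvable? NO.

NO


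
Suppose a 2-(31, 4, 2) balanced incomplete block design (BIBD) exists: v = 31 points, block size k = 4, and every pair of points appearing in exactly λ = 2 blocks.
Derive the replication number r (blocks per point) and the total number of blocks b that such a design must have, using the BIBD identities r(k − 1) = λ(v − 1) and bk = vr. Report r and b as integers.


Any 2-(v, k, λ) BIBD satisfies two necessary conditions:
  (i)  Each point sits in r blocks, and counting incidences through any fixed point gives r(k − 1) = λ(v − 1), so r = λ(v − 1)/(k − 1).
  (ii) Total incidences bk = vr, so b = vr/k.
Step 1: r = λ(v − 1)/(k − 1) = 2·(31 − 1)/(4 − 1) = 2·30/3 = 60/3 = 20.
Step 2: b = vr/k = 31·20/4 = 620/4 = 155.
Check integrality: r = 20 ∈ Z ✓, b = 155 ∈ Z ✓.
(These identities are necessary conditions: they determine r and b for any design with these parameters, but do not by themselves prove that one exists.)

r = 20, b = 155.


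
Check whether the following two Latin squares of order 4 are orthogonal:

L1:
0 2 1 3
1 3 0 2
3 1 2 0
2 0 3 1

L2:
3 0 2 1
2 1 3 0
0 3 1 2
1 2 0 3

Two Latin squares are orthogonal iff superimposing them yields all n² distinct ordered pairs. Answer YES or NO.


Form the n² = 16 superimposed pairs (L1[i][j], L2[i][j]), row by row (rows and columns indexed from 0):
row 0: (0,3) (2,0) (1,2) (3,1)
row 1: (1,2) (3,1) (0,3) (2,0)
row 2: (3,0) (1,3) (2,1) (0,2)
row 3: (2,1) (0,2) (3,0) (1,3)
Orthogonality requires all 16 pairs distinct.
But the pair (1,2) repeats: cell (0,2) has L1 = 1, L2 = 2, and cell (1,0) has L1 = 1, L2 = 2.
A repeated pair means some other pair never occurs (only 8 distinct pairs out of 16), so the squares are not orthogonal.
Conclusion: NO.

NO


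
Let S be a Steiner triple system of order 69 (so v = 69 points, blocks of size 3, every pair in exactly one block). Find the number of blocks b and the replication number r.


An STS(v) is a 2-(v, 3, 1) BIBD: block size k = 3, λ = 1.
Replication: r(k − 1) = λ(v − 1) ⇒ r·2 = 69 − 1 = 68 ⇒ r = 34.
Block count: b = v(v − 1)/6 = 69·68/6 = 4692/6 = 782.
(Check via bk = vr: 782·3 = 2346 = 69·34 = 2346 ✓.)

r = 34, b = 782.


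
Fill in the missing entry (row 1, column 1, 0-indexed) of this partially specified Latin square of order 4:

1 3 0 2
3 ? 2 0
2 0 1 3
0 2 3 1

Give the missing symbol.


Row 1 contains symbols [0, 2, 3] — missing [1].
Column 1 contains symbols [0, 2, 3] — missing [1].
The missing symbol must appear in both missing sets; intersection = [1].
Therefore the hidden value is 1.

Missing value = 1.


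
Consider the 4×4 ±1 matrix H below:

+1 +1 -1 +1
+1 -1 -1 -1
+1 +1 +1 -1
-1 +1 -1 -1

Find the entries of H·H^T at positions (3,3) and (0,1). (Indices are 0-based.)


Row 0 of H: [1, 1, -1, 1].
Row 1 of H: [1, -1, -1, -1].
Row 3 of H: [-1, 1, -1, -1].
(H·H^T)[3][3] = Σ_j H[3][j]·H[3][j] = (-1)² + (1)² + (-1)² + (-1)² = 1 + 1 + 1 + 1 = 4.
(H·H^T)[0][1] = Σ_j H[0][j]·H[1][j] = (1)·(1) + (1)·(-1) + (-1)·(-1) + (1)·(-1) = 1 + -1 + 1 + -1 = 0.
So rows 0 and 1 are orthogonal; the diagonal entry equals n = 4.

(3,3) entry = 4; (0,1) entry = 0.


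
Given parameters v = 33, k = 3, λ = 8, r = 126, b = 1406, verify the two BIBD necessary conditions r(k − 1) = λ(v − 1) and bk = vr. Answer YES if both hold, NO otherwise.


Condition (i): r(k − 1) = 126·2 = 252; λ(v − 1) = 8·32 = 256. Match? NO.
Condition (ii): bk = 1406·3 = 4218; vr = 33·126 = 4158. Match? NO.
Both conditions hold? NO.

NO


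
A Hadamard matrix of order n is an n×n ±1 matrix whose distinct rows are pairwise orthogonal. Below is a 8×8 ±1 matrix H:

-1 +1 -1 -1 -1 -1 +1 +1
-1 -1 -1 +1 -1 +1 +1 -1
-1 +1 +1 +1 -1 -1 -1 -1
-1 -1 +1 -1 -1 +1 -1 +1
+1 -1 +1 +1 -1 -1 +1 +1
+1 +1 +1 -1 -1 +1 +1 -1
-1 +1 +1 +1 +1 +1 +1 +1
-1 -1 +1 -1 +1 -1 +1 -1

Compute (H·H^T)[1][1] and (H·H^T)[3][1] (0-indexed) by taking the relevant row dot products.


Row 1 of H: [-1, -1, -1, 1, -1, 1, 1, -1].
Row 3 of H: [-1, -1, 1, -1, -1, 1, -1, 1].
(H·H^T)[1][1] = Σ_j H[1][j]·H[1][j] = (-1)² + (-1)² + (-1)² + (1)² + (-1)² + (1)² + (1)² + (-1)² = 1 + 1 + 1 + 1 + 1 + 1 + 1 + 1 = 8.
(H·H^T)[3][1] = Σ_j H[3][j]·H[1][j] = (-1)·(-1) + (-1)·(-1) + (1)·(-1) + (-1)·(1) + (-1)·(-1) + (1)·(1) + (-1)·(1) + (1)·(-1) = 1 + 1 + -1 + -1 + 1 + 1 + -1 + -1 = 0.
So rows 3 and 1 are orthogonal; the diagonal entry equals n = 8.

(1,1) entry = 8; (3,1) entry = 0.


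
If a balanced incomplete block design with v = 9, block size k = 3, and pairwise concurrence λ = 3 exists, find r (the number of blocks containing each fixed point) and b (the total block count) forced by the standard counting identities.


Any 2-(v, k, λ) BIBD satisfies two necessary conditions:
  (i)  Each point sits in r blocks, and counting incidences through any fixed point gives r(k − 1) = λ(v − 1), so r = λ(v − 1)/(k − 1).
  (ii) Total incidences bk = vr, so b = vr/k.
Step 1: r = λ(v − 1)/(k − 1) = 3·(9 − 1)/(3 − 1) = 3·8/2 = 24/2 = 12.
Step 2: b = vr/k = 9·12/3 = 108/3 = 36.
Check integrality: r = 12 ∈ Z ✓, b = 36 ∈ Z ✓.
(These identities are necessary conditions: they determine r and b for any design with these parameters, but do not by themselves prove that one exists.)

r = 12, b = 36.


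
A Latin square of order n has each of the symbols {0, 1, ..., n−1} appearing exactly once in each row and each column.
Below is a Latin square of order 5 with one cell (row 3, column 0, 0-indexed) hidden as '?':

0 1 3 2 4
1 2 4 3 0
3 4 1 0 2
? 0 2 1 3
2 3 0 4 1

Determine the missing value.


Row 3 contains symbols [0, 1, 2, 3] — missing [4].
Column 0 contains symbols [0, 1, 2, 3] — missing [4].
The missing symbol must appear in both missing sets; intersection = [4].
Therefore the hidden value is 4.

Missing value = 4.


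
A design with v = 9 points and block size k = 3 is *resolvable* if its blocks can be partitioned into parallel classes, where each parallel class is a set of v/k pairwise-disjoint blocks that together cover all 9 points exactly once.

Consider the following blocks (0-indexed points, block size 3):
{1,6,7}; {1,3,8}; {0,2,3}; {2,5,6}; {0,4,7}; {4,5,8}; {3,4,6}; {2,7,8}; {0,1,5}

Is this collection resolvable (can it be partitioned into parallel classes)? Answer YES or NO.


v = 9, block size k = 3, number of blocks = 9.
For resolvability, blocks must partition into parallel classes of size v/k = 3.
Total blocks must therefore be a multiple of 3: 9 = 3·3 + 0 ⇒ divisible ✓.
Greedy packing gives 3 candidate class(es). Each should be a full parallel class (size 3, covers all 9 points).
  Class 1 (3 blocks): {1,6,7}; {0,2,3}; {4,5,8}. Points covered: [0, 1, 2, 3, 4, 5, 6, 7, 8].
  Class 2 (3 blocks): {1,3,8}; {2,5,6}; {0,4,7}. Points covered: [0, 1, 2, 3, 4, 5, 6, 7, 8].
  Class 3 (3 blocks): {3,4,6}; {2,7,8}; {0,1,5}. Points covered: [0, 1, 2, 3, 4, 5, 6, 7, 8].
All classes full (size 3)? YES. All classes cover every point? YES.
Resolvable? YES.

YES


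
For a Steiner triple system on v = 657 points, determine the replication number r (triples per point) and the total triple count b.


An STS(v) is a 2-(v, 3, 1) BIBD: block size k = 3, λ = 1.
Replication: r(k − 1) = λ(v − 1) ⇒ r·2 = 657 − 1 = 656 ⇒ r = 328.
Block count: bk = vr ⇒ b·3 = 657·328 = 215496 ⇒ b = 71832.
(Check via b = v(v − 1)/6 = 657·656/6 = 430992/6 = 71832.)

r = 328, b = 71832.


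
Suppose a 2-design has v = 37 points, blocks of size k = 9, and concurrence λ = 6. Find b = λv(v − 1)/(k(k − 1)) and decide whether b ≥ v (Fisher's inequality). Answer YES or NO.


r = λ(v − 1)/(k − 1) = 6·36/8 = 27.
b = vr/k = 37·27/9 = 111.
Fisher's inequality: b ≥ v ⇔ 111 ≥ 37? YES.

YES


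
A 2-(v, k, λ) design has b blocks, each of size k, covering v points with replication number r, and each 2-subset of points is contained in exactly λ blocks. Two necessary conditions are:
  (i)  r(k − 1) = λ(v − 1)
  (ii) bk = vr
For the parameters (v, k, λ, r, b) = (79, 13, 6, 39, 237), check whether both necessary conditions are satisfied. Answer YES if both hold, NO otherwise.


Condition (i): r(k − 1) = 39·12 = 468; λ(v − 1) = 6·78 = 468. Match? YES.
Condition (ii): bk = 237·13 = 3081; vr = 79·39 = 3081. Match? YES.
Both conditions hold? YES.

YES


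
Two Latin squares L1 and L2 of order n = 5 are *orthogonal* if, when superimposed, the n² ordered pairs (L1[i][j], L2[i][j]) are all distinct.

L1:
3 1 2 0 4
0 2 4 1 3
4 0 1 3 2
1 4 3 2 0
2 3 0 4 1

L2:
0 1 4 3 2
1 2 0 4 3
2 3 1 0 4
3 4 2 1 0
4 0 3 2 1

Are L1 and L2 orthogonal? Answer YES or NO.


Form the n² = 25 superimposed pairs (L1[i][j], L2[i][j]), row by row (rows and columns indexed from 0):
row 0: (3,0) (1,1) (2,4) (0,3) (4,2)
row 1: (0,1) (2,2) (4,0) (1,4) (3,3)
row 2: (4,2) (0,3) (1,1) (3,0) (2,4)
row 3: (1,3) (4,4) (3,2) (2,1) (0,0)
row 4: (2,4) (3,0) (0,3) (4,2) (1,1)
Orthogonality requires all 25 pairs distinct.
But the pair (4,2) repeats: cell (0,4) has L1 = 4, L2 = 2, and cell (2,0) has L1 = 4, L2 = 2.
A repeated pair means some other pair never occurs (only 15 distinct pairs out of 25), so the squares are not orthogonal.
Conclusion: NO.

NO


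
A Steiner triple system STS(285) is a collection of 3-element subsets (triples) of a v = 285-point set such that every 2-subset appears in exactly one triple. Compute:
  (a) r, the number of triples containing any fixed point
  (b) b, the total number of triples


An STS(v) is a 2-(v, 3, 1) BIBD: block size k = 3, λ = 1.
Replication: r(k − 1) = λ(v − 1) ⇒ r·2 = 285 − 1 = 284 ⇒ r = 142.
Block count: b = v(v − 1)/6 = 285·284/6 = 80940/6 = 13490.
(Check via bk = vr: 13490·3 = 40470 = 285·142 = 40470 ✓.)

r = 142, b = 13490.


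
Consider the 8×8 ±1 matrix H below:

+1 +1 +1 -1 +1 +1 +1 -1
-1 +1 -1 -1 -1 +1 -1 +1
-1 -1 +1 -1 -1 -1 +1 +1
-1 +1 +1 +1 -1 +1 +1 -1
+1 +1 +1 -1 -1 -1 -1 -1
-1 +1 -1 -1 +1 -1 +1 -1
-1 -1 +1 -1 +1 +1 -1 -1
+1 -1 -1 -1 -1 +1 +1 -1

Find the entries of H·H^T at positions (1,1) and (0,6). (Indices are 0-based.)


Row 0 of H: [1, 1, 1, -1, 1, 1, 1, -1].
Row 1 of H: [-1, 1, -1, -1, -1, 1, -1, 1].
Row 6 of H: [-1, -1, 1, -1, 1, 1, -1, -1].
(H·H^T)[1][1] = Σ_j H[1][j]·H[1][j] = (-1)² + (1)² + (-1)² + (-1)² + (-1)² + (1)² + (-1)² + (1)² = 1 + 1 + 1 + 1 + 1 + 1 + 1 + 1 = 8.
(H·H^T)[0][6] = Σ_j H[0][j]·H[6][j] = (1)·(-1) + (1)·(-1) + (1)·(1) + (-1)·(-1) + (1)·(1) + (1)·(1) + (1)·(-1) + (-1)·(-1) = -1 + -1 + 1 + 1 + 1 + 1 + -1 + 1 = 2.
Rows 0 and 6 are not orthogonal (dot product = 2 ≠ 0), so H is not a Hadamard matrix.

(1,1) entry = 8; (0,6) entry = 2.


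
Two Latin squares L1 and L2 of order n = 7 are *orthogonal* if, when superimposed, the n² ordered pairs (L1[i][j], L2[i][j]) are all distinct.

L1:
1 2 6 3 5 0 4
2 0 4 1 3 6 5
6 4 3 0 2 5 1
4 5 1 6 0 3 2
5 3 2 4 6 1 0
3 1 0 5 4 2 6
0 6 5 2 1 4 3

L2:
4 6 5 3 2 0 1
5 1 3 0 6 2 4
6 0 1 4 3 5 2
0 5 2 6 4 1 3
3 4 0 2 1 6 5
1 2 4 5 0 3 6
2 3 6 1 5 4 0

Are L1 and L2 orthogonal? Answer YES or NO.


Form the n² = 49 superimposed pairs (L1[i][j], L2[i][j]), row by row (rows and columns indexed from 0):
row 0: (1,4) (2,6) (6,5) (3,3) (5,2) (0,0) (4,1)
row 1: (2,5) (0,1) (4,3) (1,0) (3,6) (6,2) (5,4)
row 2: (6,6) (4,0) (3,1) (0,4) (2,3) (5,5) (1,2)
row 3: (4,0) (5,5) (1,2) (6,6) (0,4) (3,1) (2,3)
row 4: (5,3) (3,4) (2,0) (4,2) (6,1) (1,6) (0,5)
row 5: (3,1) (1,2) (0,4) (5,5) (4,0) (2,3) (6,6)
row 6: (0,2) (6,3) (5,6) (2,1) (1,5) (4,4) (3,0)
Orthogonality requires all 49 pairs distinct.
But the pair (4,0) repeats: cell (2,1) has L1 = 4, L2 = 0, and cell (3,0) has L1 = 4, L2 = 0.
A repeated pair means some other pair never occurs (only 35 distinct pairs out of 49), so the squares are not orthogonal.
Conclusion: NO.

NO


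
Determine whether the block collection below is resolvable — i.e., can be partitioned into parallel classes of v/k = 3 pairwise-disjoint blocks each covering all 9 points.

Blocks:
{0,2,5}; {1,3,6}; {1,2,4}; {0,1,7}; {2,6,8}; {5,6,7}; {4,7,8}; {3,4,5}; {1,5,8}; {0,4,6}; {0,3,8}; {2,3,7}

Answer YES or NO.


v = 9, block size k = 3, number of blocks = 12.
For resolvability, blocks must partition into parallel classes of size v/k = 3.
Total blocks must therefore be a multiple of 3: 12 = 3·4 + 0 ⇒ divisible ✓.
Greedy packing gives 4 candidate class(es). Each should be a full parallel class (size 3, covers all 9 points).
  Class 1 (3 blocks): {0,2,5}; {1,3,6}; {4,7,8}. Points covered: [0, 1, 2, 3, 4, 5, 6, 7, 8].
  Class 2 (3 blocks): {1,2,4}; {5,6,7}; {0,3,8}. Points covered: [0, 1, 2, 3, 4, 5, 6, 7, 8].
  Class 3 (3 blocks): {0,1,7}; {2,6,8}; {3,4,5}. Points covered: [0, 1, 2, 3, 4, 5, 6, 7, 8].
  Class 4 (3 blocks): {1,5,8}; {0,4,6}; {2,3,7}. Points covered: [0, 1, 2, 3, 4, 5, 6, 7, 8].
All classes full (size 3)? YES. All classes cover every point? YES.
Resolvable? YES.

YES


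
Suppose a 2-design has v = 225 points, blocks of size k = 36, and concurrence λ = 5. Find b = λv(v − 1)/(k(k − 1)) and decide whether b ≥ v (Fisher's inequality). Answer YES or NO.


r = λ(v − 1)/(k − 1) = 5·224/35 = 32.
b = vr/k = 225·32/36 = 200.
Fisher's inequality: b ≥ v ⇔ 200 ≥ 225? NO.

NO


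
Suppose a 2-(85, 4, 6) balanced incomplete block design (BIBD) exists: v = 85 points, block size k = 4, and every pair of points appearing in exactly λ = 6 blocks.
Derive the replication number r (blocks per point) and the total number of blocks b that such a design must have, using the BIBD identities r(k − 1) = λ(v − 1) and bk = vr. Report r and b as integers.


Any 2-(v, k, λ) BIBD satisfies two necessary conditions:
  (i)  Each point sits in r blocks, and counting incidences through any fixed point gives r(k − 1) = λ(v − 1), so r = λ(v − 1)/(k − 1).
  (ii) Total incidences bk = vr, so b = vr/k.
Step 1: r = λ(v − 1)/(k − 1) = 6·(85 − 1)/(4 − 1) = 6·84/3 = 504/3 = 168.
Step 2: b = vr/k = 85·168/4 = 14280/4 = 3570.
Check integrality: r = 168 ∈ Z ✓, b = 3570 ∈ Z ✓.
(These identities are necessary conditions: they determine r and b for any design with these parameters, but do not by themselves prove that one exists.)

r = 168, b = 3570.


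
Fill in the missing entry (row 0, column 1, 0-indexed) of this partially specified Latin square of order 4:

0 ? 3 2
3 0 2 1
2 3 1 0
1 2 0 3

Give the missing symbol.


Row 0 contains symbols [0, 2, 3] — missing [1].
Column 1 contains symbols [0, 2, 3] — missing [1].
The missing symbol must appear in both missing sets; intersection = [1].
Therefore the hidden value is 1.

Missing value = 1.


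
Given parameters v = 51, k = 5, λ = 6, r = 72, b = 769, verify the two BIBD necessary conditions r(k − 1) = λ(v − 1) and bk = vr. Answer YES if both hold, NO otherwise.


Condition (i): r(k − 1) = 72·4 = 288; λ(v − 1) = 6·50 = 300. Match? NO.
Condition (ii): bk = 769·5 = 3845; vr = 51·72 = 3672. Match? NO.
Both conditions hold? NO.

NO


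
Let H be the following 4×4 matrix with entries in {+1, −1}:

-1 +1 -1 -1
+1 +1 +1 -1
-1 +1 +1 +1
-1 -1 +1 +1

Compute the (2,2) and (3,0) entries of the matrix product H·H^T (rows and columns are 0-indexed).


Row 0 of H: [-1, 1, -1, -1].
Row 2 of H: [-1, 1, 1, 1].
Row 3 of H: [-1, -1, 1, 1].
(H·H^T)[2][2] = Σ_j H[2][j]·H[2][j] = (-1)² + (1)² + (1)² + (1)² = 1 + 1 + 1 + 1 = 4.
(H·H^T)[3][0] = Σ_j H[3][j]·H[0][j] = (-1)·(-1) + (-1)·(1) + (1)·(-1) + (1)·(-1) = 1 + -1 + -1 + -1 = -2.
Rows 3 and 0 are not orthogonal (dot product = -2 ≠ 0), so H is not a Hadamard matrix.

(2,2) entry = 4; (3,0) entry = -2.


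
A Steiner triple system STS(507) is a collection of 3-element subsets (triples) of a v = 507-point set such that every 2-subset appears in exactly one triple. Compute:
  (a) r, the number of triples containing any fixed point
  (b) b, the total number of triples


An STS(v) is a 2-(v, 3, 1) BIBD: block size k = 3, λ = 1.
Replication: r(k − 1) = λ(v − 1) ⇒ r·2 = 507 − 1 = 506 ⇒ r = 253.
Block count: b = v(v − 1)/6 = 507·506/6 = 256542/6 = 42757.
(Check via bk = vr: 42757·3 = 128271 = 507·253 = 128271 ✓.)

r = 253, b = 42757.


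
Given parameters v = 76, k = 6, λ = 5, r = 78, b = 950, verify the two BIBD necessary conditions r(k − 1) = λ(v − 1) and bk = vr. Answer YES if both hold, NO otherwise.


Condition (i): r(k − 1) = 78·5 = 390; λ(v − 1) = 5·75 = 375. Match? NO.
Condition (ii): bk = 950·6 = 5700; vr = 76·78 = 5928. Match? NO.
Both conditions hold? NO.

NO


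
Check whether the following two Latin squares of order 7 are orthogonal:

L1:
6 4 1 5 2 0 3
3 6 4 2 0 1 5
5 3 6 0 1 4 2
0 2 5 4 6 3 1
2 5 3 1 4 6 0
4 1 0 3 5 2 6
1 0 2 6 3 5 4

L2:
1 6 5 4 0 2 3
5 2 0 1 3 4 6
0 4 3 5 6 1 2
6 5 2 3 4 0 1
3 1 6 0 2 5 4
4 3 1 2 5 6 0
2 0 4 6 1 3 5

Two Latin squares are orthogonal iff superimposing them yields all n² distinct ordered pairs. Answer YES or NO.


Form the n² = 49 superimposed pairs (L1[i][j], L2[i][j]), row by row (rows and columns indexed from 0):
row 0: (6,1) (4,6) (1,5) (5,4) (2,0) (0,2) (3,3)
row 1: (3,5) (6,2) (4,0) (2,1) (0,3) (1,4) (5,6)
row 2: (5,0) (3,4) (6,3) (0,5) (1,6) (4,1) (2,2)
row 3: (0,6) (2,5) (5,2) (4,3) (6,4) (3,0) (1,1)
row 4: (2,3) (5,1) (3,6) (1,0) (4,2) (6,5) (0,4)
row 5: (4,4) (1,3) (0,1) (3,2) (5,5) (2,6) (6,0)
row 6: (1,2) (0,0) (2,4) (6,6) (3,1) (5,3) (4,5)
Orthogonality requires all 49 pairs distinct.
Check by first coordinate: for each symbol s of L1, list the L2 entries in the n cells where L1 = s; they must all differ.
  L1 = 0: L2 entries (in reading order) 2, 3, 5, 6, 4, 1, 0 — all 7 distinct ✓
  L1 = 1: L2 entries (in reading order) 5, 4, 6, 1, 0, 3, 2 — all 7 distinct ✓
  L1 = 2: L2 entries (in reading order) 0, 1, 2, 5, 3, 6, 4 — all 7 distinct ✓
  L1 = 3: L2 entries (in reading order) 3, 5, 4, 0, 6, 2, 1 — all 7 distinct ✓
  L1 = 4: L2 entries (in reading order) 6, 0, 1, 3, 2, 4, 5 — all 7 distinct ✓
  L1 = 5: L2 entries (in reading order) 4, 6, 0, 2, 1, 5, 3 — all 7 distinct ✓
  L1 = 6: L2 entries (in reading order) 1, 2, 3, 4, 5, 0, 6 — all 7 distinct ✓
Every symbol of L1 meets every symbol of L2 exactly once, so all 49 pairs are distinct (49 of 49).
Conclusion: YES.

YES


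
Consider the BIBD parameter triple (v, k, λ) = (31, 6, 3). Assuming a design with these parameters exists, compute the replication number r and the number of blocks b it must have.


Any 2-(v, k, λ) BIBD satisfies two necessary conditions:
  (i)  Each point sits in r blocks, and counting incidences through any fixed point gives r(k − 1) = λ(v − 1), so r = λ(v − 1)/(k − 1).
  (ii) Total incidences bk = vr, so b = vr/k.
Step 1: r = λ(v − 1)/(k − 1) = 3·(31 − 1)/(6 − 1) = 3·30/5 = 90/5 = 18.
Step 2: b = vr/k = 31·18/6 = 558/6 = 93.
Check integrality: r = 18 ∈ Z ✓, b = 93 ∈ Z ✓.
(These identities are necessary conditions: they determine r and b for any design with these parameters, but do not by themselves prove that one exists.)

r = 18, b = 93.


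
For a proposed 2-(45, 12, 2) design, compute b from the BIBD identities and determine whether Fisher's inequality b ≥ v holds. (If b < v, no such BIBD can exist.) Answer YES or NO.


b = λv(v − 1)/(k(k − 1)) = 2·45·44/(12·11) = 3960/132 = 30.
Compare with v = 45: b < v, so Fisher's inequality fails.

NO


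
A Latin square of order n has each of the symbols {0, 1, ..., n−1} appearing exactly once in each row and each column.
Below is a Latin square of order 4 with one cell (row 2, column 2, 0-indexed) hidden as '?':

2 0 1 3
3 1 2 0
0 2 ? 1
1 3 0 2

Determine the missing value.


Row 2 contains symbols [0, 1, 2] — missing [3].
Column 2 contains symbols [0, 1, 2] — missing [3].
The missing symbol must appear in both missing sets; intersection = [3].
Therefore the hidden value is 3.

Missing value = 3.


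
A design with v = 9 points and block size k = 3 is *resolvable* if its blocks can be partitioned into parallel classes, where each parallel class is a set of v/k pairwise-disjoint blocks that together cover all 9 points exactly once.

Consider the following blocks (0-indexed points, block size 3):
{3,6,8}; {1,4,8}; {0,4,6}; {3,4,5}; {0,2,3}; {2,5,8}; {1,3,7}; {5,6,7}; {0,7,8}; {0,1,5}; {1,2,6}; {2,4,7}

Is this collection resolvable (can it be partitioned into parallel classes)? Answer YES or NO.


v = 9, block size k = 3, number of blocks = 12.
For resolvability, blocks must partition into parallel classes of size v/k = 3.
Total blocks must therefore be a multiple of 3: 12 = 3·4 + 0 ⇒ divisible ✓.
Greedy packing gives 4 candidate class(es). Each should be a full parallel class (size 3, covers all 9 points).
  Class 1 (3 blocks): {3,6,8}; {0,1,5}; {2,4,7}. Points covered: [0, 1, 2, 3, 4, 5, 6, 7, 8].
  Class 2 (3 blocks): {1,4,8}; {0,2,3}; {5,6,7}. Points covered: [0, 1, 2, 3, 4, 5, 6, 7, 8].
  Class 3 (3 blocks): {0,4,6}; {2,5,8}; {1,3,7}. Points covered: [0, 1, 2, 3, 4, 5, 6, 7, 8].
  Class 4 (3 blocks): {3,4,5}; {0,7,8}; {1,2,6}. Points covered: [0, 1, 2, 3, 4, 5, 6, 7, 8].
All classes full (size 3)? YES. All classes cover every point? YES.
Resolvable? YES.

YES


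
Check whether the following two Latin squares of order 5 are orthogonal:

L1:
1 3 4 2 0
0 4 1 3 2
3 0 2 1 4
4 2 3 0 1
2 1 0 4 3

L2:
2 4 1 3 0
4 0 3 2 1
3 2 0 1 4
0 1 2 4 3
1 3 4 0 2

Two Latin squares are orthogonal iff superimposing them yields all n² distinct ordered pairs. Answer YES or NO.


Form the n² = 25 superimposed pairs (L1[i][j], L2[i][j]), row by row (rows and columns indexed from 0):
row 0: (1,2) (3,4) (4,1) (2,3) (0,0)
row 1: (0,4) (4,0) (1,3) (3,2) (2,1)
row 2: (3,3) (0,2) (2,0) (1,1) (4,4)
row 3: (4,0) (2,1) (3,2) (0,4) (1,3)
row 4: (2,1) (1,3) (0,4) (4,0) (3,2)
Orthogonality requires all 25 pairs distinct.
But the pair (4,0) repeats: cell (1,1) has L1 = 4, L2 = 0, and cell (3,0) has L1 = 4, L2 = 0.
A repeated pair means some other pair never occurs (only 15 distinct pairs out of 25), so the squares are not orthogonal.
Conclusion: NO.

NO


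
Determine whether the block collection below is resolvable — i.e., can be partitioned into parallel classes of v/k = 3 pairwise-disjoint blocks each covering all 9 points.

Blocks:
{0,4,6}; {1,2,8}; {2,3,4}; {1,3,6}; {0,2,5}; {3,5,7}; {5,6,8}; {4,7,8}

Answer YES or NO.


v = 9, block size k = 3, number of blocks = 8.
For resolvability, blocks must partition into parallel classes of size v/k = 3.
Total blocks must therefore be a multiple of 3: 8 = 3·2 + 2 ⇒ not divisible ✗.
Resolvable? NO.

NO


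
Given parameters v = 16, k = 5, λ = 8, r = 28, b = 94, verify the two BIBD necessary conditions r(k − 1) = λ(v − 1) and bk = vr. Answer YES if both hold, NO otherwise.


Condition (i): r(k − 1) = 28·4 = 112; λ(v − 1) = 8·15 = 120. Match? NO.
Condition (ii): bk = 94·5 = 470; vr = 16·28 = 448. Match? NO.
Both conditions hold? NO.

NO


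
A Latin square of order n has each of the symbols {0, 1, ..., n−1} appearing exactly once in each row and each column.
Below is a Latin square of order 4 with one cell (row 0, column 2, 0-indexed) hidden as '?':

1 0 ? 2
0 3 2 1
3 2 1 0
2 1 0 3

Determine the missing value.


Row 0 contains symbols [0, 1, 2] — missing [3].
Column 2 contains symbols [0, 1, 2] — missing [3].
The missing symbol must appear in both missing sets; intersection = [3].
Therefore the hidden value is 3.

Missing value = 3.


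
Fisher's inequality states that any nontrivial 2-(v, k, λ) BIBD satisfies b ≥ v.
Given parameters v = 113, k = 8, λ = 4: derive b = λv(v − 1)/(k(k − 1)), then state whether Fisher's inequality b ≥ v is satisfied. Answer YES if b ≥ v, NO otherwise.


b = λv(v − 1)/(k(k − 1)) = 4·113·112/(8·7) = 50624/56 = 904.
Compare with v = 113: b ≥ v, so Fisher's inequality holds.

YES


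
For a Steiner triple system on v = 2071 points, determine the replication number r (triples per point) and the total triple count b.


An STS(v) is a 2-(v, 3, 1) BIBD: block size k = 3, λ = 1.
Replication: r(k − 1) = λ(v − 1) ⇒ r·2 = 2071 − 1 = 2070 ⇒ r = 1035.
Block count: b = v(v − 1)/6 = 2071·2070/6 = 4286970/6 = 714495.

r = 1035, b = 714495.


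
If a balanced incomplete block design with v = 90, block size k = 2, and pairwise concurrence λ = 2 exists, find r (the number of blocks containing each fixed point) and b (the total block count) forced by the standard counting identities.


Any 2-(v, k, λ) BIBD satisfies two necessary conditions:
  (i)  Each point sits in r blocks, and counting incidences through any fixed point gives r(k − 1) = λ(v − 1), so r = λ(v − 1)/(k − 1).
  (ii) Total incidences bk = vr, so b = vr/k.
Step 1: r = λ(v − 1)/(k − 1) = 2·(90 − 1)/(2 − 1) = 2·89/1 = 178/1 = 178.
Step 2: b = vr/k = 90·178/2 = 16020/2 = 8010.
Check integrality: r = 178 ∈ Z ✓, b = 8010 ∈ Z ✓.
(These identities are necessary conditions: they determine r and b for any design with these parameters, but do not by themselves prove that one exists.)

r = 178, b = 8010.


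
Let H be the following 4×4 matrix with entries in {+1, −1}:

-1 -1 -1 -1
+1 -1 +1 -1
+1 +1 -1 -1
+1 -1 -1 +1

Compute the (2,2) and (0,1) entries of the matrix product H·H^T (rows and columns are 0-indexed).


Row 0 of H: [-1, -1, -1, -1].
Row 1 of H: [1, -1, 1, -1].
Row 2 of H: [1, 1, -1, -1].
(H·H^T)[2][2] = Σ_j H[2][j]·H[2][j] = (1)² + (1)² + (-1)² + (-1)² = 1 + 1 + 1 + 1 = 4.
(H·H^T)[0][1] = Σ_j H[0][j]·H[1][j] = (-1)·(1) + (-1)·(-1) + (-1)·(1) + (-1)·(-1) = -1 + 1 + -1 + 1 = 0.
So rows 0 and 1 are orthogonal; the diagonal entry equals n = 4.

(2,2) entry = 4; (0,1) entry = 0.


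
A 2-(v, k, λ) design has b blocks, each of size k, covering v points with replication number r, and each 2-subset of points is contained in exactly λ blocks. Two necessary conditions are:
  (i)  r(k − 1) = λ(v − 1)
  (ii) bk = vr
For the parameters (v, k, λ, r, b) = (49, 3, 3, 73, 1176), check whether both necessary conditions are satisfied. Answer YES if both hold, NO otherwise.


Condition (i): r(k − 1) = 73·2 = 146; λ(v − 1) = 3·48 = 144. Match? NO.
Condition (ii): bk = 1176·3 = 3528; vr = 49·73 = 3577. Match? NO.
Both conditions hold? NO.

NO


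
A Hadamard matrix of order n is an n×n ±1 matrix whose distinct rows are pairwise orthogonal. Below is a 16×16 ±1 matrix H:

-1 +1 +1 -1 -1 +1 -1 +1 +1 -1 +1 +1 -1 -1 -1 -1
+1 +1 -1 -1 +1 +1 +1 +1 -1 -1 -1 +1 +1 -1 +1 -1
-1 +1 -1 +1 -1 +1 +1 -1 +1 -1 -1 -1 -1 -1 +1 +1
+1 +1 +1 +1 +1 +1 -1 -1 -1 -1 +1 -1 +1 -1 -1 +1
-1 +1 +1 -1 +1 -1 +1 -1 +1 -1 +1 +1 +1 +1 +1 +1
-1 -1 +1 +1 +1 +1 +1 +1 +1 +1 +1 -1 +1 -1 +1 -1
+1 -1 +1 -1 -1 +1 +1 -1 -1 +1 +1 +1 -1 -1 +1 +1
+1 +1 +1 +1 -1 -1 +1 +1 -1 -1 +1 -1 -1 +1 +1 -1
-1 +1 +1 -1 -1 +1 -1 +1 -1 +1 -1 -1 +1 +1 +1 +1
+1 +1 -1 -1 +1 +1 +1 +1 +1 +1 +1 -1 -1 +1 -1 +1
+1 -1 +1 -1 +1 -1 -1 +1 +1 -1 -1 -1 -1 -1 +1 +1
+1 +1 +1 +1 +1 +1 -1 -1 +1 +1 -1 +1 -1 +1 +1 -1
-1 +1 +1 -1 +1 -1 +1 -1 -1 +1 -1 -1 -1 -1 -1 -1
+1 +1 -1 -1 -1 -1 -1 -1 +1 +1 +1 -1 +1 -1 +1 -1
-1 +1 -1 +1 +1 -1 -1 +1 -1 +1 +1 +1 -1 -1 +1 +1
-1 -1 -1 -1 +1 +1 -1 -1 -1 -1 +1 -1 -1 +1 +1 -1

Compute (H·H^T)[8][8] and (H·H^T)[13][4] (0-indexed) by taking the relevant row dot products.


Row 4 of H: [-1, 1, 1, -1, 1, -1, 1, -1, 1, -1, 1, 1, 1, 1, 1, 1].
Row 8 of H: [-1, 1, 1, -1, -1, 1, -1, 1, -1, 1, -1, -1, 1, 1, 1, 1].
Row 13 of H: [1, 1, -1, -1, -1, -1, -1, -1, 1, 1, 1, -1, 1, -1, 1, -1].
(H·H^T)[8][8] = Σ_j H[8][j]·H[8][j] = (-1)² + (1)² + (1)² + (-1)² + (-1)² + (1)² + (-1)² + (1)² + (-1)² + (1)² + (-1)² + (-1)² + (1)² + (1)² + (1)² + (1)² = 1 + 1 + 1 + 1 + 1 + 1 + 1 + 1 + 1 + 1 + 1 + 1 + 1 + 1 + 1 + 1 = 16.
(H·H^T)[13][4] = Σ_j H[13][j]·H[4][j] = (1)·(-1) + (1)·(1) + (-1)·(1) + (-1)·(-1) + (-1)·(1) + (-1)·(-1) + (-1)·(1) + (-1)·(-1) + (1)·(1) + (1)·(-1) + (1)·(1) + (-1)·(1) + (1)·(1) + (-1)·(1) + (1)·(1) + (-1)·(1) = -1 + 1 + -1 + 1 + -1 + 1 + -1 + 1 + 1 + -1 + 1 + -1 + 1 + -1 + 1 + -1 = 0.
So rows 13 and 4 are orthogonal; the diagonal entry equals n = 16.

(8,8) entry = 16; (13,4) entry = 0.


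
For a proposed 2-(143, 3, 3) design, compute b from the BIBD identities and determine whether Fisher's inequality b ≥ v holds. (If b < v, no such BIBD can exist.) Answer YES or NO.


r = λ(v − 1)/(k − 1) = 3·142/2 = 213.
b = vr/k = 143·213/3 = 10153.
Fisher's inequality: b ≥ v ⇔ 10153 ≥ 143? YES.

YES


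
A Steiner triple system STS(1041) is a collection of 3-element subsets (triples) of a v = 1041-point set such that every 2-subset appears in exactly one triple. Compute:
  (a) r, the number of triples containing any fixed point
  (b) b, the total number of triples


An STS(v) is a 2-(v, 3, 1) BIBD: block size k = 3, λ = 1.
Replication: r(k − 1) = λ(v − 1) ⇒ r·2 = 1041 − 1 = 1040 ⇒ r = 520.
Block count: b = v(v − 1)/6 = 1041·1040/6 = 1082640/6 = 180440.

r = 520, b = 180440.


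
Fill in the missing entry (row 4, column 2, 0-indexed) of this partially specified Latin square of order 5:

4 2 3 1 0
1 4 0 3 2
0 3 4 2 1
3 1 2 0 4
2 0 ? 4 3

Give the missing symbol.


Row 4 contains symbols [0, 2, 3, 4] — missing [1].
Column 2 contains symbols [0, 2, 3, 4] — missing [1].
The missing symbol must appear in both missing sets; intersection = [1].
Therefore the hidden value is 1.

Missing value = 1.


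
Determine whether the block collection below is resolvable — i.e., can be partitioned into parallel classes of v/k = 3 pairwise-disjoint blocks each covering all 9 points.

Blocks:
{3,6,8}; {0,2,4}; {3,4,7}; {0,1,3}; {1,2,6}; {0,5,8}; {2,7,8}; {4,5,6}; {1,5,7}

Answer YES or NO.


v = 9, block size k = 3, number of blocks = 9.
For resolvability, blocks must partition into parallel classes of size v/k = 3.
Total blocks must therefore be a multiple of 3: 9 = 3·3 + 0 ⇒ divisible ✓.
Greedy packing gives 3 candidate class(es). Each should be a full parallel class (size 3, covers all 9 points).
  Class 1 (3 blocks): {3,6,8}; {0,2,4}; {1,5,7}. Points covered: [0, 1, 2, 3, 4, 5, 6, 7, 8].
  Class 2 (3 blocks): {3,4,7}; {1,2,6}; {0,5,8}. Points covered: [0, 1, 2, 3, 4, 5, 6, 7, 8].
  Class 3 (3 blocks): {0,1,3}; {2,7,8}; {4,5,6}. Points covered: [0, 1, 2, 3, 4, 5, 6, 7, 8].
All classes full (size 3)? YES. All classes cover every point? YES.
Resolvable? YES.

YES


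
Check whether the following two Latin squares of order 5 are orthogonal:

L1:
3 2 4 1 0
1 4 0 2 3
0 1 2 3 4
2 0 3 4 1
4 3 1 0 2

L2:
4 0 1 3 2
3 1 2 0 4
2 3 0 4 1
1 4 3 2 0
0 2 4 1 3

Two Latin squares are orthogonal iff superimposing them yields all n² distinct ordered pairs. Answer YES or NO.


Form the n² = 25 superimposed pairs (L1[i][j], L2[i][j]), row by row (rows and columns indexed from 0):
row 0: (3,4) (2,0) (4,1) (1,3) (0,2)
row 1: (1,3) (4,1) (0,2) (2,0) (3,4)
row 2: (0,2) (1,3) (2,0) (3,4) (4,1)
row 3: (2,1) (0,4) (3,3) (4,2) (1,0)
row 4: (4,0) (3,2) (1,4) (0,1) (2,3)
Orthogonality requires all 25 pairs distinct.
But the pair (1,3) repeats: cell (0,3) has L1 = 1, L2 = 3, and cell (1,0) has L1 = 1, L2 = 3.
A repeated pair means some other pair never occurs (only 15 distinct pairs out of 25), so the squares are not orthogonal.
Conclusion: NO.

NO


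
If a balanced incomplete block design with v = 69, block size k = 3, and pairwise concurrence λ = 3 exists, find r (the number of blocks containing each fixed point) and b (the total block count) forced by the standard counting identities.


Any 2-(v, k, λ) BIBD satisfies two necessary conditions:
  (i)  Each point sits in r blocks, and counting incidences through any fixed point gives r(k − 1) = λ(v − 1), so r = λ(v − 1)/(k − 1).
  (ii) Total incidences bk = vr, so b = vr/k.
Step 1: r = λ(v − 1)/(k − 1) = 3·(69 − 1)/(3 − 1) = 3·68/2 = 204/2 = 102.
Step 2: b = vr/k = 69·102/3 = 7038/3 = 2346.
Check integrality: r = 102 ∈ Z ✓, b = 2346 ∈ Z ✓.
(These identities are necessary conditions: they determine r and b for any design with these parameters, but do not by themselves prove that one exists.)

r = 102, b = 2346.


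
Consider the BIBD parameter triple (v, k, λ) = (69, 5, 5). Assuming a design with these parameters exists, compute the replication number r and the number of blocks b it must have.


Any 2-(v, k, λ) BIBD satisfies two necessary conditions:
  (i)  Each point sits in r blocks, and counting incidences through any fixed point gives r(k − 1) = λ(v − 1), so r = λ(v − 1)/(k − 1).
  (ii) Total incidences bk = vr, so b = vr/k.
Step 1: r = λ(v − 1)/(k − 1) = 5·(69 − 1)/(5 − 1) = 5·68/4 = 340/4 = 85.
Step 2: b = vr/k = 69·85/5 = 5865/5 = 1173.
Check integrality: r = 85 ∈ Z ✓, b = 1173 ∈ Z ✓.
(These identities are necessary conditions: they determine r and b for any design with these parameters, but do not by themselves prove that one exists.)

r = 85, b = 1173.


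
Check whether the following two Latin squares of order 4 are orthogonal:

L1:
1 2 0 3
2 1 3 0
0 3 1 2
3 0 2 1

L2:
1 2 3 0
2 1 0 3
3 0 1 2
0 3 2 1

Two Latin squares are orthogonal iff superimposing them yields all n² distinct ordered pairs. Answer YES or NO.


Form the n² = 16 superimposed pairs (L1[i][j], L2[i][j]), row by row (rows and columns indexed from 0):
row 0: (1,1) (2,2) (0,3) (3,0)
row 1: (2,2) (1,1) (3,0) (0,3)
row 2: (0,3) (3,0) (1,1) (2,2)
row 3: (3,0) (0,3) (2,2) (1,1)
Orthogonality requires all 16 pairs distinct.
But the pair (2,2) repeats: cell (0,1) has L1 = 2, L2 = 2, and cell (1,0) has L1 = 2, L2 = 2.
A repeated pair means some other pair never occurs (only 4 distinct pairs out of 16), so the squares are not orthogonal.
Conclusion: NO.

NO


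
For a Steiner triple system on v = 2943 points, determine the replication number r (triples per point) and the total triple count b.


An STS(v) is a 2-(v, 3, 1) BIBD: block size k = 3, λ = 1.
Replication: r(k − 1) = λ(v − 1) ⇒ r·2 = 2943 − 1 = 2942 ⇒ r = 1471.
Block count: b = v(v − 1)/6 = 2943·2942/6 = 8658306/6 = 1443051.
(Check via bk = vr: 1443051·3 = 4329153 = 2943·1471 = 4329153 ✓.)

r = 1471, b = 1443051.


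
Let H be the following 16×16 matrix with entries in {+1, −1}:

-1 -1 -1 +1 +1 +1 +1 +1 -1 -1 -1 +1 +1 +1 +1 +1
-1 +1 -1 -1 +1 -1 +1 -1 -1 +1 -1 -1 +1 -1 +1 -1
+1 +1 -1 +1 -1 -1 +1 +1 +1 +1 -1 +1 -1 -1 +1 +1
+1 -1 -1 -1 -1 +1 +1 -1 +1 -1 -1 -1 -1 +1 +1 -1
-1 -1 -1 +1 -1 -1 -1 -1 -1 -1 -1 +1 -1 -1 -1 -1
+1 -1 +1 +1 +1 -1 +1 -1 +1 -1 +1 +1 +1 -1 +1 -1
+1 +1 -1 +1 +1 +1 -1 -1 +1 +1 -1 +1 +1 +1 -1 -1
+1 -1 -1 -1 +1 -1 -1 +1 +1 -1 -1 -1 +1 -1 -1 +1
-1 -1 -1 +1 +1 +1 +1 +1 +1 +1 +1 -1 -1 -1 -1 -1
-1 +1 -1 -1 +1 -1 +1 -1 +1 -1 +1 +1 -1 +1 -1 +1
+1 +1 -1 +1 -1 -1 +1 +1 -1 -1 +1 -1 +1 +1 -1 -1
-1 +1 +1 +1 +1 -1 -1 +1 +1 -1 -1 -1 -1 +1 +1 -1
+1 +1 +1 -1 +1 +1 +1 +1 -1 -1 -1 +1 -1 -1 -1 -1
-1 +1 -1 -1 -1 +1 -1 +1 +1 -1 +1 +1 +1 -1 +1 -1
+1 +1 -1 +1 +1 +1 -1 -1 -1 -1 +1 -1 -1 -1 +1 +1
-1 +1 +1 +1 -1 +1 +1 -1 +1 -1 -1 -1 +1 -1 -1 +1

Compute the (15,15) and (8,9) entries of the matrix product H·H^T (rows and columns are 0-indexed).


Row 8 of H: [-1, -1, -1, 1, 1, 1, 1, 1, 1, 1, 1, -1, -1, -1, -1, -1].
Row 9 of H: [-1, 1, -1, -1, 1, -1, 1, -1, 1, -1, 1, 1, -1, 1, -1, 1].
Row 15 of H: [-1, 1, 1, 1, -1, 1, 1, -1, 1, -1, -1, -1, 1, -1, -1, 1].
(H·H^T)[15][15] = Σ_j H[15][j]·H[15][j] = (-1)² + (1)² + (1)² + (1)² + (-1)² + (1)² + (1)² + (-1)² + (1)² + (-1)² + (-1)² + (-1)² + (1)² + (-1)² + (-1)² + (1)² = 1 + 1 + 1 + 1 + 1 + 1 + 1 + 1 + 1 + 1 + 1 + 1 + 1 + 1 + 1 + 1 = 16.
(H·H^T)[8][9] = Σ_j H[8][j]·H[9][j] = (-1)·(-1) + (-1)·(1) + (-1)·(-1) + (1)·(-1) + (1)·(1) + (1)·(-1) + (1)·(1) + (1)·(-1) + (1)·(1) + (1)·(-1) + (1)·(1) + (-1)·(1) + (-1)·(-1) + (-1)·(1) + (-1)·(-1) + (-1)·(1) = 1 + -1 + 1 + -1 + 1 + -1 + 1 + -1 + 1 + -1 + 1 + -1 + 1 + -1 + 1 + -1 = 0.
So rows 8 and 9 are orthogonal; the diagonal entry equals n = 16.

(15,15) entry = 16; (8,9) entry = 0.


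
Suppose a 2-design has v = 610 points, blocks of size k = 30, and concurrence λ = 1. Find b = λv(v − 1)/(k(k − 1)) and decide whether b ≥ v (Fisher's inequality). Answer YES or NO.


r = λ(v − 1)/(k − 1) = 1·609/29 = 21.
b = vr/k = 610·21/30 = 427.
Fisher's inequality: b ≥ v ⇔ 427 ≥ 610? NO.

NO
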